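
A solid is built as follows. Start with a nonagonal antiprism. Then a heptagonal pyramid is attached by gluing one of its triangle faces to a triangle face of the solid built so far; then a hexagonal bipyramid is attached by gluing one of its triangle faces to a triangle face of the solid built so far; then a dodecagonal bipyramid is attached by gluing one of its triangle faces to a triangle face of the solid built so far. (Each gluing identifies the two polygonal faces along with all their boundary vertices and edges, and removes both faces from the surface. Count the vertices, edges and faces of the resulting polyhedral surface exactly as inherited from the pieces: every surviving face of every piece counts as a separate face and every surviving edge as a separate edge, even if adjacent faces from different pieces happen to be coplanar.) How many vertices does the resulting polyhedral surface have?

A nonagonal antiprism: V=18, E=36, F=20.
Attach a heptagonal pyramid (V=8, E=14, F=8) along a 3-gon: merge 3 vertices and 3 edges, delete both glued faces → V=23, E=47, F=26.
Attach a hexagonal bipyramid (V=8, E=18, F=12) along a 3-gon: merge 3 vertices and 3 edges, delete both glued faces → V=28, E=62, F=36.
Attach a dodecagonal bipyramid (V=14, E=36, F=24) along a 3-gon: merge 3 vertices and 3 edges, delete both glued faces → V=39, E=95, F=58.
Check: V − E + F = 39 − 95 + 58 = 2.

39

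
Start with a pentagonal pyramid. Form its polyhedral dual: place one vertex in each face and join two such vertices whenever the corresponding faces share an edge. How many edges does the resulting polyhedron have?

10

The base solid has V = 6, E = 10, F = 6.
The dual swaps V and F and preserves E: V′ = F = 6, E′ = E = 10, F′ = V = 6.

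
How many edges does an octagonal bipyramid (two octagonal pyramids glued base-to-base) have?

A bipyramid over an n-gon has 2n triangular faces and n + 2 vertices: V = 8 + 2 = 10, E = 3·8 = 24, F = 2·8 = 16.

24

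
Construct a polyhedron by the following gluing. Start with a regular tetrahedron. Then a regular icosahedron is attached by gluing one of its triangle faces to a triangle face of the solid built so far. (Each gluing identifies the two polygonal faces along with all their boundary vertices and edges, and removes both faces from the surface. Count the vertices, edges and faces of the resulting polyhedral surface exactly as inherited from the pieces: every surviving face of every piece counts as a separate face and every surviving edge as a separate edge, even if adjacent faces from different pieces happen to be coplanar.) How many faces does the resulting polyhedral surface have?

22

A regular tetrahedron: V=4, E=6, F=4.
Attach a regular icosahedron (V=12, E=30, F=20) along a 3-gon: merge 3 vertices and 3 edges, delete both glued faces → V=13, E=33, F=22.
Check: V − E + F = 13 − 33 + 22 = 2.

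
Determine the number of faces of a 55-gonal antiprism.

112

An antiprism on an n-gon has two n-gon caps and 2n triangles: V = 2·55 = 110, E = 4·55 = 220, F = 2·55 + 2 = 112.
Check: V − E + F = 110 − 220 + 112 = 2.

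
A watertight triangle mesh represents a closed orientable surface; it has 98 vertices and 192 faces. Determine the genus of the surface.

Every face is a triangle, so 2E = 3·192 = 576, giving E = 288.
χ = V − E + F = 98 − 288 + 192 = 2.
For a closed orientable surface χ = 2 − 2g, so g = (2 − (2))/2 = 0.

0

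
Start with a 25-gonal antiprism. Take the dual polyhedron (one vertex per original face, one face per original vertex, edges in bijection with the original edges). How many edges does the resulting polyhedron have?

100

The base solid has V = 50, E = 100, F = 52.
The dual swaps V and F and preserves E: V′ = F = 52, E′ = E = 100, F′ = V = 50.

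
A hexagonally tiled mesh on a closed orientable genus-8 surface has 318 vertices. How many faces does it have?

166

χ = 2 − 2·8 = -14, and every face is a hexagon so 6F = 2E.
V − E + F = -14 with E = 6F/2 gives 318 − (6/2 − 1)·F = -14, so F = 166 and E = 498.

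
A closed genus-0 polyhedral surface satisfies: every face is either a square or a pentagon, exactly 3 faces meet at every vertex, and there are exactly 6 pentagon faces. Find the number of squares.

3

Let x be the number of squares; then F = 6 + x.
Edge–face incidences: 2E = 5·6 + 4·x = 30 + 4x.
Every vertex has degree 3, so 3V = 2E.
Euler: V − E + F = 2 ⇒ (2E)/3 − E + (6 + x) = 2.
Multiply by 6: 2·(2E) − 3·(2E) + 6·(6 + x) = 12, i.e. 36 + 6x − (30 + 4x) = 12.
Collecting terms: 2x + 6 = 12, so 2x = 6, so x = 3.
Then 2E = 30 + 4·3 = 42, so E = 21, V = 2E/3 = 14, F = 6 + 3 = 9.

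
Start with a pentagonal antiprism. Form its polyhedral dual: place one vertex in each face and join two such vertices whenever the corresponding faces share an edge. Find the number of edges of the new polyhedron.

20

The base solid has V = 10, E = 20, F = 12.
The dual swaps V and F and preserves E: V′ = F = 12, E′ = E = 20, F′ = V = 10.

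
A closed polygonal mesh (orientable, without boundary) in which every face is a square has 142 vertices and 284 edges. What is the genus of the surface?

Every face is a square and each edge borders two faces, so 4F = 2·284, giving F = 142.
χ = V − E + F = 142 − 284 + 142 = 0.
For a closed orientable surface χ = 2 − 2g, so g = (2 − (0))/2 = 1.

1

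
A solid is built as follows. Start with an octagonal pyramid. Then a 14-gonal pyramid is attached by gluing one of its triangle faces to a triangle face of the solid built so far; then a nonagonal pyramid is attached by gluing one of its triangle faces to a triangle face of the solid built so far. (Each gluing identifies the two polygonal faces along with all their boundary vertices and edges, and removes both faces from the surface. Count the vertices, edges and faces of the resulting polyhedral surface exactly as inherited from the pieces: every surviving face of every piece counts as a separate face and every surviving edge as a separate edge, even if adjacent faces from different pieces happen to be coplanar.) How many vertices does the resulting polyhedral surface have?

An octagonal pyramid: V=9, E=16, F=9.
Attach a 14-gonal pyramid (V=15, E=28, F=15) along a 3-gon: merge 3 vertices and 3 edges, delete both glued faces → V=21, E=41, F=22.
Attach a nonagonal pyramid (V=10, E=18, F=10) along a 3-gon: merge 3 vertices and 3 edges, delete both glued faces → V=28, E=56, F=30.
Check: V − E + F = 28 − 56 + 30 = 2.

28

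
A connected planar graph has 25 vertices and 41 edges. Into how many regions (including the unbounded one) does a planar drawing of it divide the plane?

18

Euler's formula for a connected plane graph: V − E + F = 2, so F = 2 − 25 + 41 = 18.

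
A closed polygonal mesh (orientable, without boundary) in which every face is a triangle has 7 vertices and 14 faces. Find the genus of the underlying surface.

Every face is a triangle, so 2E = 3·14 = 42, giving E = 21.
χ = V − E + F = 7 − 21 + 14 = 0.
For a closed orientable surface χ = 2 − 2g, so g = (2 − (0))/2 = 1.

1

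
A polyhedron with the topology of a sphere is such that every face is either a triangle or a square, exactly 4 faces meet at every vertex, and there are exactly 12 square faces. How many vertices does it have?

Let x be the number of triangles; then F = 12 + x.
Edge–face incidences: 2E = 4·12 + 3·x = 48 + 3x.
Every vertex has degree 4, so 4V = 2E.
Euler: V − E + F = 2 ⇒ (2E)/4 − E + (12 + x) = 2.
Multiply by 8: 2·(2E) − 4·(2E) + 8·(12 + x) = 16, i.e. 96 + 8x − 2·(48 + 3x) = 16.
Collecting terms: 2x = 16, so x = 8.
Then 2E = 48 + 3·8 = 72, so E = 36, V = 2E/4 = 18, F = 12 + 8 = 20.

18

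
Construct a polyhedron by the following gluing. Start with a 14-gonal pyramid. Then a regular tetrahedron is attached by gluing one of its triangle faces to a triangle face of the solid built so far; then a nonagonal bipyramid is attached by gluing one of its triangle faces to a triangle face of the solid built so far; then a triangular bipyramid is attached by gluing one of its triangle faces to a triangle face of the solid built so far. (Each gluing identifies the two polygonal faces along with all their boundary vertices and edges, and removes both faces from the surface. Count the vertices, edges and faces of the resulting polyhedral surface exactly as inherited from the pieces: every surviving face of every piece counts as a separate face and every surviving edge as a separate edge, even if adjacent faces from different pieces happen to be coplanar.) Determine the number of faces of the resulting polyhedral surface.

37

A 14-gonal pyramid: V=15, E=28, F=15.
Attach a regular tetrahedron (V=4, E=6, F=4) along a 3-gon: merge 3 vertices and 3 edges, delete both glued faces → V=16, E=31, F=17.
Attach a nonagonal bipyramid (V=11, E=27, F=18) along a 3-gon: merge 3 vertices and 3 edges, delete both glued faces → V=24, E=55, F=33.
Attach a triangular bipyramid (V=5, E=9, F=6) along a 3-gon: merge 3 vertices and 3 edges, delete both glued faces → V=26, E=61, F=37.
Check: V − E + F = 26 − 61 + 37 = 2.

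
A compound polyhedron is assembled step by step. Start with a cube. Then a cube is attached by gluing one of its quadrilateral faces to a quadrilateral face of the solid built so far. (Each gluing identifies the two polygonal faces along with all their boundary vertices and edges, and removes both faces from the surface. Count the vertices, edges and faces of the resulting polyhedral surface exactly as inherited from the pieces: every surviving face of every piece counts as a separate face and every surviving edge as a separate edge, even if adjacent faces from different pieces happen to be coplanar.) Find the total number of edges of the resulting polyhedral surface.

A cube: V=8, E=12, F=6.
Attach a cube (V=8, E=12, F=6) along a 4-gon: merge 4 vertices and 4 edges, delete both glued faces → V=12, E=20, F=10.
Check: V − E + F = 12 − 20 + 10 = 2.

20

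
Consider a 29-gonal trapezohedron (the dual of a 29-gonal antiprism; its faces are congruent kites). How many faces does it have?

The n-trapezohedron (dual of the n-antiprism) has V = 2·29 + 2 = 60, E = 4·29 = 116, F = 2·29 = 58.

58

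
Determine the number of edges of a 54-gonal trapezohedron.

216

The n-trapezohedron (dual of the n-antiprism) has V = 2·54 + 2 = 110, E = 4·54 = 216, F = 2·54 = 108.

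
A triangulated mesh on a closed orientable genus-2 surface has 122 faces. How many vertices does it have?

59

χ = 2 − 2·2 = -2, and every face is a triangle so 3F = 2E.
E = 3·122/2 = 183. Then V = -2 + E − F = -2 + 183 − 122 = 59.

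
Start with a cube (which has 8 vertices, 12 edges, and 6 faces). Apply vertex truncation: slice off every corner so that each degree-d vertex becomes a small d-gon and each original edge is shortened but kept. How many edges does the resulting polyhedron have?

Truncation replaces each original edge-end by a new vertex, so V′ = 2E = 24.
Each original edge survives, and each old vertex of degree d contributes d new edges; summing degrees gives Σd = 2E, so E′ = E + 2E = 3E = 36.
Each original face survives and each original vertex becomes one new face: F′ = F + V = 14.

36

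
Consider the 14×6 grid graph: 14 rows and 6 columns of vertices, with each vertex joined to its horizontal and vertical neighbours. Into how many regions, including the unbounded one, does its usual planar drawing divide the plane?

66

The grid has V = 14·6 = 84 vertices and E = 14·5 + 6·13 = 148 edges.
F = 2 − V + E = 2 − 84 + 148 = 66.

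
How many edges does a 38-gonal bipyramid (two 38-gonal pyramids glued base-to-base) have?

A bipyramid over an n-gon has 2n triangular faces and n + 2 vertices: V = 38 + 2 = 40, E = 3·38 = 114, F = 2·38 = 76.

114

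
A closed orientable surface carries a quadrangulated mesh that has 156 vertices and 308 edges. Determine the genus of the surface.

Every face is a square and each edge borders two faces, so 4F = 2·308, giving F = 154.
χ = V − E + F = 156 − 308 + 154 = 2.
For a closed orientable surface χ = 2 − 2g, so g = (2 − (2))/2 = 0.

0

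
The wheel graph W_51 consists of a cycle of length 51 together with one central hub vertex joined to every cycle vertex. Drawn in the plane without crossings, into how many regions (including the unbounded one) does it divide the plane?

W_51 has V = 51 + 1 = 52 vertices and E = 2·51 = 102 edges.
By Euler's formula F = 2 − V + E = 2 − 52 + 102 = 52.

52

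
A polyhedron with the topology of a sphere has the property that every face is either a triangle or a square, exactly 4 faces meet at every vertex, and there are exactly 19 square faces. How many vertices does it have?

Let x be the number of triangles; then F = 19 + x.
Edge–face incidences: 2E = 4·19 + 3·x = 76 + 3x.
Every vertex has degree 4, so 4V = 2E.
Euler: V − E + F = 2 ⇒ (2E)/4 − E + (19 + x) = 2.
Multiply by 8: 2·(2E) − 4·(2E) + 8·(19 + x) = 16, i.e. 152 + 8x − 2·(76 + 3x) = 16.
Collecting terms: 2x = 16, so x = 8.
Then 2E = 76 + 3·8 = 100, so E = 50, V = 2E/4 = 25, F = 19 + 8 = 27.

25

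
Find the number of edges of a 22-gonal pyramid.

A pyramid on an n-gon base has one n-gon and n triangles: V = 22 + 1 = 23, E = 2·22 = 44, F = 22 + 1 = 23.

44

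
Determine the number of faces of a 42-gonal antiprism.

86

An antiprism on an n-gon has two n-gon caps and 2n triangles: V = 2·42 = 84, E = 4·42 = 168, F = 2·42 + 2 = 86.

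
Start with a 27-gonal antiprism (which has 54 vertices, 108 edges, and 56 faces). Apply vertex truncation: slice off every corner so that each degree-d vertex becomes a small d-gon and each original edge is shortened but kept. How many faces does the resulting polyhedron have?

Truncation replaces each original edge-end by a new vertex, so V′ = 2E = 216.
Each original edge survives, and each old vertex of degree d contributes d new edges; summing degrees gives Σd = 2E, so E′ = E + 2E = 3E = 324.
Each original face survives and each original vertex becomes one new face: F′ = F + V = 110.

110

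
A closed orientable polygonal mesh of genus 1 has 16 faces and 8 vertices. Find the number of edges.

24

For a closed orientable surface of genus 1, χ = 2 − 2·1 = 0.
E = V + F − (0) = 8 + 16 − (0) = 24.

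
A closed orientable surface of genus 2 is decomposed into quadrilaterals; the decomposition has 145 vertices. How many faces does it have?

χ = 2 − 2·2 = -2, and every face is a square so 4F = 2E.
V − E + F = -2 with E = 4F/2 gives 145 − (4/2 − 1)·F = -2, so F = 147 and E = 294.

147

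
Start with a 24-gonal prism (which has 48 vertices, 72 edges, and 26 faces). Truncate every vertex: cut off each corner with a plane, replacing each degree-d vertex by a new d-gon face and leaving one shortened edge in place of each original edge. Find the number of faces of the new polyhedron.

Truncation replaces each original edge-end by a new vertex, so V′ = 2E = 144.
Each original edge survives, and each old vertex of degree d contributes d new edges; summing degrees gives Σd = 2E, so E′ = E + 2E = 3E = 216.
Each original face survives and each original vertex becomes one new face: F′ = F + V = 74.

74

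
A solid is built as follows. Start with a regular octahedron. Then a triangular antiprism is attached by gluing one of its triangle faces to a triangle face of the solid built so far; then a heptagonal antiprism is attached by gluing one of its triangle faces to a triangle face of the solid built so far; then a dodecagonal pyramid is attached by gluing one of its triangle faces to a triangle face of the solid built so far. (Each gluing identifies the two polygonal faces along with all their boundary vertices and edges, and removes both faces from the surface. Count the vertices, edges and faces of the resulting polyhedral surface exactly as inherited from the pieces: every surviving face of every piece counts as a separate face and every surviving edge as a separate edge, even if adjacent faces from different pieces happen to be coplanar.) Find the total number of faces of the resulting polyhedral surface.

39

A regular octahedron: V=6, E=12, F=8.
Attach a triangular antiprism (V=6, E=12, F=8) along a 3-gon: merge 3 vertices and 3 edges, delete both glued faces → V=9, E=21, F=14.
Attach a heptagonal antiprism (V=14, E=28, F=16) along a 3-gon: merge 3 vertices and 3 edges, delete both glued faces → V=20, E=46, F=28.
Attach a dodecagonal pyramid (V=13, E=24, F=13) along a 3-gon: merge 3 vertices and 3 edges, delete both glued faces → V=30, E=67, F=39.
Check: V − E + F = 30 − 67 + 39 = 2.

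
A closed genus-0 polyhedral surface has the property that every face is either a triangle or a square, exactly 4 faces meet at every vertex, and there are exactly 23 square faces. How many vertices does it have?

29

Let x be the number of triangles; then F = 23 + x.
Edge–face incidences: 2E = 4·23 + 3·x = 92 + 3x.
Every vertex has degree 4, so 4V = 2E.
Euler: V − E + F = 2 ⇒ (2E)/4 − E + (23 + x) = 2.
Multiply by 8: 2·(2E) − 4·(2E) + 8·(23 + x) = 16, i.e. 184 + 8x − 2·(92 + 3x) = 16.
Collecting terms: 2x = 16, so x = 8.
Then 2E = 92 + 3·8 = 116, so E = 58, V = 2E/4 = 29, F = 23 + 8 = 31.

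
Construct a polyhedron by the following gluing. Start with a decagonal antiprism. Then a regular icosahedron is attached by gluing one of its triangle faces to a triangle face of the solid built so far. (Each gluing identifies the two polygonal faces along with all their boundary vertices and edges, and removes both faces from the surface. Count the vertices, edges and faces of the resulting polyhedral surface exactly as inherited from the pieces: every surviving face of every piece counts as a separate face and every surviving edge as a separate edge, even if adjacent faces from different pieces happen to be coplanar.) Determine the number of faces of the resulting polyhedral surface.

A decagonal antiprism: V=20, E=40, F=22.
Attach a regular icosahedron (V=12, E=30, F=20) along a 3-gon: merge 3 vertices and 3 edges, delete both glued faces → V=29, E=67, F=40.
Check: V − E + F = 29 − 67 + 40 = 2.

40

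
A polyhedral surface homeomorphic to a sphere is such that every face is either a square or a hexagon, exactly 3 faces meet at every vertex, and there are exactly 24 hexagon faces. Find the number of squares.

6

Let x be the number of squares; then F = 24 + x.
Edge–face incidences: 2E = 6·24 + 4·x = 144 + 4x.
Every vertex has degree 3, so 3V = 2E.
Euler: V − E + F = 2 ⇒ (2E)/3 − E + (24 + x) = 2.
Multiply by 6: 2·(2E) − 3·(2E) + 6·(24 + x) = 12, i.e. 144 + 6x − (144 + 4x) = 12.
Collecting terms: 2x = 12, so x = 6.
Then 2E = 144 + 4·6 = 168, so E = 84, V = 2E/3 = 56, F = 24 + 6 = 30.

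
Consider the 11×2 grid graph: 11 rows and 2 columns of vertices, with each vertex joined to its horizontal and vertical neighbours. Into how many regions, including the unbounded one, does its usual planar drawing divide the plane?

11

The grid has V = 11·2 = 22 vertices and E = 11·1 + 2·10 = 31 edges.
F = 2 − V + E = 2 − 22 + 31 = 11.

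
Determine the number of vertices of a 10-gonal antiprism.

An antiprism on an n-gon has two n-gon caps and 2n triangles: V = 2·10 = 20, E = 4·10 = 40, F = 2·10 + 2 = 22.

20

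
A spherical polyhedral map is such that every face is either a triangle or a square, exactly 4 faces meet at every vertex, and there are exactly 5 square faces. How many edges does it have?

22

Let x be the number of triangles; then F = 5 + x.
Edge–face incidences: 2E = 4·5 + 3·x = 20 + 3x.
Every vertex has degree 4, so 4V = 2E.
Euler: V − E + F = 2 ⇒ (2E)/4 − E + (5 + x) = 2.
Multiply by 8: 2·(2E) − 4·(2E) + 8·(5 + x) = 16, i.e. 40 + 8x − 2·(20 + 3x) = 16.
Collecting terms: 2x = 16, so x = 8.
Then 2E = 20 + 3·8 = 44, so E = 22, V = 2E/4 = 11, F = 5 + 8 = 13.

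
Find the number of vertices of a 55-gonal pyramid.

A pyramid on an n-gon base has one n-gon and n triangles: V = 55 + 1 = 56, E = 2·55 = 110, F = 55 + 1 = 56.

56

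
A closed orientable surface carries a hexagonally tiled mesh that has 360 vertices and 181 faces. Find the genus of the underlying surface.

Every face is a hexagon, so 2E = 6·181 = 1086, giving E = 543.
χ = V − E + F = 360 − 543 + 181 = -2.
For a closed orientable surface χ = 2 − 2g, so g = (2 − (-2))/2 = 2.

2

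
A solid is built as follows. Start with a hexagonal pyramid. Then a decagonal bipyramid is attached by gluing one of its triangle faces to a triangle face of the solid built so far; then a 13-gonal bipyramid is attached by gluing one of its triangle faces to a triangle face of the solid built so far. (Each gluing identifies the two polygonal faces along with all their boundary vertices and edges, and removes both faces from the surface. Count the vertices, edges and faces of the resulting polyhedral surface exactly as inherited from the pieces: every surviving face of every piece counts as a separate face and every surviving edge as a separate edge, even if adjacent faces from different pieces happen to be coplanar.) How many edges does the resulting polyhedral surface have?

A hexagonal pyramid: V=7, E=12, F=7.
Attach a decagonal bipyramid (V=12, E=30, F=20) along a 3-gon: merge 3 vertices and 3 edges, delete both glued faces → V=16, E=39, F=25.
Attach a 13-gonal bipyramid (V=15, E=39, F=26) along a 3-gon: merge 3 vertices and 3 edges, delete both glued faces → V=28, E=75, F=49.
Check: V − E + F = 28 − 75 + 49 = 2.

75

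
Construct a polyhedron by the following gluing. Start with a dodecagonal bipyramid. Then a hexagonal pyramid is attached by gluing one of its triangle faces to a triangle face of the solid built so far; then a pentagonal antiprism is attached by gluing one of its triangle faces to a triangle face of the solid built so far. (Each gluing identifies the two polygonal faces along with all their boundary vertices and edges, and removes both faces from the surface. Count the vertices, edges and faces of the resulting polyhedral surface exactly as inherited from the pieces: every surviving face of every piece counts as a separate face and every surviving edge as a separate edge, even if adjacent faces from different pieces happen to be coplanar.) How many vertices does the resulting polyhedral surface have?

25

A dodecagonal bipyramid: V=14, E=36, F=24.
Attach a hexagonal pyramid (V=7, E=12, F=7) along a 3-gon: merge 3 vertices and 3 edges, delete both glued faces → V=18, E=45, F=29.
Attach a pentagonal antiprism (V=10, E=20, F=12) along a 3-gon: merge 3 vertices and 3 edges, delete both glued faces → V=25, E=62, F=39.
Check: V − E + F = 25 − 62 + 39 = 2.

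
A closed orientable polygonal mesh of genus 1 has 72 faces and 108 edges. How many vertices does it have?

36

For a closed orientable surface of genus 1, χ = 2 − 2·1 = 0.
V = 0 + E − F = 0 + 108 − 72 = 36.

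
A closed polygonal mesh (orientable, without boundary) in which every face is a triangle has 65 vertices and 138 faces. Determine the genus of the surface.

Every face is a triangle, so 2E = 3·138 = 414, giving E = 207.
χ = V − E + F = 65 − 207 + 138 = -4.
For a closed orientable surface χ = 2 − 2g, so g = (2 − (-4))/2 = 3.

3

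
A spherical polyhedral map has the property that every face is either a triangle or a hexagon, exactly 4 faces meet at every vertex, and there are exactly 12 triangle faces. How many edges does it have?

Let x be the number of hexagons; then F = 12 + x.
Edge–face incidences: 2E = 3·12 + 6·x = 36 + 6x.
Every vertex has degree 4, so 4V = 2E.
Euler: V − E + F = 2 ⇒ (2E)/4 − E + (12 + x) = 2.
Multiply by 8: 2·(2E) − 4·(2E) + 8·(12 + x) = 16, i.e. 96 + 8x − 2·(36 + 6x) = 16.
Collecting terms: −4x + 24 = 16, so −4x = −8, so x = 2.
Then 2E = 36 + 6·2 = 48, so E = 24, V = 2E/4 = 12, F = 12 + 2 = 14.

24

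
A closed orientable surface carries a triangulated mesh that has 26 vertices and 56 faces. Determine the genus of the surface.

2

Every face is a triangle, so 2E = 3·56 = 168, giving E = 84.
χ = V − E + F = 26 − 84 + 56 = -2.
For a closed orientable surface χ = 2 − 2g, so g = (2 − (-2))/2 = 2.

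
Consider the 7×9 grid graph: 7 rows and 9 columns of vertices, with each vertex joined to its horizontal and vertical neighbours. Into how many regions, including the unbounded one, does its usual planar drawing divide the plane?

The grid has V = 7·9 = 63 vertices and E = 7·8 + 9·6 = 110 edges.
F = 2 − V + E = 2 − 63 + 110 = 49.

49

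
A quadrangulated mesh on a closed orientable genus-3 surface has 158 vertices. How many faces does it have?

χ = 2 − 2·3 = -4, and every face is a square so 4F = 2E.
V − E + F = -4 with E = 4F/2 gives 158 − (4/2 − 1)·F = -4, so F = 162 and E = 324.

162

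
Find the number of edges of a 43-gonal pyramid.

A pyramid on an n-gon base has one n-gon and n triangles: V = 43 + 1 = 44, E = 2·43 = 86, F = 43 + 1 = 44.

86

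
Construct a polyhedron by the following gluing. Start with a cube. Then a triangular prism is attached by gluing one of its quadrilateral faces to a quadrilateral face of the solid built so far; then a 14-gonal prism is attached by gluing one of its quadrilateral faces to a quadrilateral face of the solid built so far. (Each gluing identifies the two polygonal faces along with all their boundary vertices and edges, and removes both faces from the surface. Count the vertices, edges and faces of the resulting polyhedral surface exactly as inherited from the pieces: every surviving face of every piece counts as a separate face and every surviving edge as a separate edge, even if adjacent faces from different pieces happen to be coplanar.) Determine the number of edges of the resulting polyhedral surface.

A cube: V=8, E=12, F=6.
Attach a triangular prism (V=6, E=9, F=5) along a 4-gon: merge 4 vertices and 4 edges, delete both glued faces → V=10, E=17, F=9.
Attach a 14-gonal prism (V=28, E=42, F=16) along a 4-gon: merge 4 vertices and 4 edges, delete both glued faces → V=34, E=55, F=23.
Check: V − E + F = 34 − 55 + 23 = 2.

55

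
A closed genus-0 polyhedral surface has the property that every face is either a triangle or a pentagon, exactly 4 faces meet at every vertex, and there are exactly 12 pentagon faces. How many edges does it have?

Let x be the number of triangles; then F = 12 + x.
Edge–face incidences: 2E = 5·12 + 3·x = 60 + 3x.
Every vertex has degree 4, so 4V = 2E.
Euler: V − E + F = 2 ⇒ (2E)/4 − E + (12 + x) = 2.
Multiply by 8: 2·(2E) − 4·(2E) + 8·(12 + x) = 16, i.e. 96 + 8x − 2·(60 + 3x) = 16.
Collecting terms: 2x − 24 = 16, so 2x = 40, so x = 20.
Then 2E = 60 + 3·20 = 120, so E = 60, V = 2E/4 = 30, F = 12 + 20 = 32.

60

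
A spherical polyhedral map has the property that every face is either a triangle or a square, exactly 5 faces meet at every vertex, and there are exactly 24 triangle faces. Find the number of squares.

Let x be the number of squares; then F = 24 + x.
Edge–face incidences: 2E = 3·24 + 4·x = 72 + 4x.
Every vertex has degree 5, so 5V = 2E.
Euler: V − E + F = 2 ⇒ (2E)/5 − E + (24 + x) = 2.
Multiply by 10: 2·(2E) − 5·(2E) + 10·(24 + x) = 20, i.e. 240 + 10x − 3·(72 + 4x) = 20.
Collecting terms: −2x + 24 = 20, so −2x = −4, so x = 2.
Then 2E = 72 + 4·2 = 80, so E = 40, V = 2E/5 = 16, F = 24 + 2 = 26.

2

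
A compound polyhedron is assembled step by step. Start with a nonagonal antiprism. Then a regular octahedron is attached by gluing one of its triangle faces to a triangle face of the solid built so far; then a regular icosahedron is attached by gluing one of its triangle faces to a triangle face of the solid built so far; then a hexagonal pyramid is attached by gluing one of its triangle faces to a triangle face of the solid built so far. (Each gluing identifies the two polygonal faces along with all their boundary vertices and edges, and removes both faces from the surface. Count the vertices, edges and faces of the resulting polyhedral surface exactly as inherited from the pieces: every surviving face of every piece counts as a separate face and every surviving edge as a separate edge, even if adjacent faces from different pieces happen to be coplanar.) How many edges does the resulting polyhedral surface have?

A nonagonal antiprism: V=18, E=36, F=20.
Attach a regular octahedron (V=6, E=12, F=8) along a 3-gon: merge 3 vertices and 3 edges, delete both glued faces → V=21, E=45, F=26.
Attach a regular icosahedron (V=12, E=30, F=20) along a 3-gon: merge 3 vertices and 3 edges, delete both glued faces → V=30, E=72, F=44.
Attach a hexagonal pyramid (V=7, E=12, F=7) along a 3-gon: merge 3 vertices and 3 edges, delete both glued faces → V=34, E=81, F=49.
Check: V − E + F = 34 − 81 + 49 = 2.

81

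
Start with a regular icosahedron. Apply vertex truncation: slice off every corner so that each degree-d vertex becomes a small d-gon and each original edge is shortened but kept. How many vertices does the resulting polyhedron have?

60

The base solid has V = 12, E = 30, F = 20.
Truncation replaces each original edge-end by a new vertex, so V′ = 2E = 60.
Each original edge survives, and each old vertex of degree d contributes d new edges; summing degrees gives Σd = 2E, so E′ = E + 2E = 3E = 90.
Each original face survives and each original vertex becomes one new face: F′ = F + V = 32.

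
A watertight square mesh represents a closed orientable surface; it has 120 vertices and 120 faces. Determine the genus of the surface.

Every face is a square, so 2E = 4·120 = 480, giving E = 240.
χ = V − E + F = 120 − 240 + 120 = 0.
For a closed orientable surface χ = 2 − 2g, so g = (2 − (0))/2 = 1.

1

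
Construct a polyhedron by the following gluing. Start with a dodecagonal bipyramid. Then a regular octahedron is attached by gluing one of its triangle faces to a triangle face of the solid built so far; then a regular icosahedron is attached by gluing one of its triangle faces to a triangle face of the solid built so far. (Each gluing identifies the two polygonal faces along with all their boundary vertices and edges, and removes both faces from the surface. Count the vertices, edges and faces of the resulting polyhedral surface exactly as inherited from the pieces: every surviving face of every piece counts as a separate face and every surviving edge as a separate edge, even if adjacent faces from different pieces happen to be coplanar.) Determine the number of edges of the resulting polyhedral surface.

72

A dodecagonal bipyramid: V=14, E=36, F=24.
Attach a regular octahedron (V=6, E=12, F=8) along a 3-gon: merge 3 vertices and 3 edges, delete both glued faces → V=17, E=45, F=30.
Attach a regular icosahedron (V=12, E=30, F=20) along a 3-gon: merge 3 vertices and 3 edges, delete both glued faces → V=26, E=72, F=48.
Check: V − E + F = 26 − 72 + 48 = 2.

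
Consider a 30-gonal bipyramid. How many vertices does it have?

32

A bipyramid over an n-gon has 2n triangular faces and n + 2 vertices: V = 30 + 2 = 32, E = 3·30 = 90, F = 2·30 = 60.
Check: V − E + F = 32 − 90 + 60 = 2.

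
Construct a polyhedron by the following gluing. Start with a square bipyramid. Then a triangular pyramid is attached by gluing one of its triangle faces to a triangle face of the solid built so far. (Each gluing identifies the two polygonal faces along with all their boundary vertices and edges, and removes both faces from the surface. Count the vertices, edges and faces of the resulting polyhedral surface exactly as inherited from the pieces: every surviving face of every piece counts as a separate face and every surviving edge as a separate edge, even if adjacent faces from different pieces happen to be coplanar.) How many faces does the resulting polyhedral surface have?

A square bipyramid: V=6, E=12, F=8.
Attach a triangular pyramid (V=4, E=6, F=4) along a 3-gon: merge 3 vertices and 3 edges, delete both glued faces → V=7, E=15, F=10.
Check: V − E + F = 7 − 15 + 10 = 2.

10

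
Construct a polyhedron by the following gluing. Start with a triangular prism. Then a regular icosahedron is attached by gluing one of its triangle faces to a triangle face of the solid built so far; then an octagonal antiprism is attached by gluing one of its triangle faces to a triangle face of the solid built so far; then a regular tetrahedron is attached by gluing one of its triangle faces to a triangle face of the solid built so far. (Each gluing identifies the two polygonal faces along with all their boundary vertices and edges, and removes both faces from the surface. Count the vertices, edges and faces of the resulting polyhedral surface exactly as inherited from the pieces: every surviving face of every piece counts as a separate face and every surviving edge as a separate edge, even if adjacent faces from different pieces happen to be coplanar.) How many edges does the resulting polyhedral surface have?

A triangular prism: V=6, E=9, F=5.
Attach a regular icosahedron (V=12, E=30, F=20) along a 3-gon: merge 3 vertices and 3 edges, delete both glued faces → V=15, E=36, F=23.
Attach an octagonal antiprism (V=16, E=32, F=18) along a 3-gon: merge 3 vertices and 3 edges, delete both glued faces → V=28, E=65, F=39.
Attach a regular tetrahedron (V=4, E=6, F=4) along a 3-gon: merge 3 vertices and 3 edges, delete both glued faces → V=29, E=68, F=41.
Check: V − E + F = 29 − 68 + 41 = 2.

68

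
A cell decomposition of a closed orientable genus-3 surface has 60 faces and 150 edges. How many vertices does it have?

For a closed orientable surface of genus 3, χ = 2 − 2·3 = -4.
V = -4 + E − F = -4 + 150 − 60 = 86.

86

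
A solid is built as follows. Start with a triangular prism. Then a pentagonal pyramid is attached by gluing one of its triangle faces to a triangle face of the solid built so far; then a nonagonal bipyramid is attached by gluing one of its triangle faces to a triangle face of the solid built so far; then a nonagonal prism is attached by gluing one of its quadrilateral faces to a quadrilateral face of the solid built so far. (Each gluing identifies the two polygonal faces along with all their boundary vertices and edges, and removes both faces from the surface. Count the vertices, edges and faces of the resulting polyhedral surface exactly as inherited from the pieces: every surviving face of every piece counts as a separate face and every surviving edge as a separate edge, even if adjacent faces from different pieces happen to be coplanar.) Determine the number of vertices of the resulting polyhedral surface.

31

A triangular prism: V=6, E=9, F=5.
Attach a pentagonal pyramid (V=6, E=10, F=6) along a 3-gon: merge 3 vertices and 3 edges, delete both glued faces → V=9, E=16, F=9.
Attach a nonagonal bipyramid (V=11, E=27, F=18) along a 3-gon: merge 3 vertices and 3 edges, delete both glued faces → V=17, E=40, F=25.
Attach a nonagonal prism (V=18, E=27, F=11) along a 4-gon: merge 4 vertices and 4 edges, delete both glued faces → V=31, E=63, F=34.
Check: V − E + F = 31 − 63 + 34 = 2.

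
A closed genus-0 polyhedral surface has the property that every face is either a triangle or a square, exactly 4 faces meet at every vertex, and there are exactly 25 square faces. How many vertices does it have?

31

Let x be the number of triangles; then F = 25 + x.
Edge–face incidences: 2E = 4·25 + 3·x = 100 + 3x.
Every vertex has degree 4, so 4V = 2E.
Euler: V − E + F = 2 ⇒ (2E)/4 − E + (25 + x) = 2.
Multiply by 8: 2·(2E) − 4·(2E) + 8·(25 + x) = 16, i.e. 200 + 8x − 2·(100 + 3x) = 16.
Collecting terms: 2x = 16, so x = 8.
Then 2E = 100 + 3·8 = 124, so E = 62, V = 2E/4 = 31, F = 25 + 8 = 33.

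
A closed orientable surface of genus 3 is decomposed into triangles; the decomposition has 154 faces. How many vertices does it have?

73

χ = 2 − 2·3 = -4, and every face is a triangle so 3F = 2E.
E = 3·154/2 = 231. Then V = -4 + E − F = -4 + 231 − 154 = 73.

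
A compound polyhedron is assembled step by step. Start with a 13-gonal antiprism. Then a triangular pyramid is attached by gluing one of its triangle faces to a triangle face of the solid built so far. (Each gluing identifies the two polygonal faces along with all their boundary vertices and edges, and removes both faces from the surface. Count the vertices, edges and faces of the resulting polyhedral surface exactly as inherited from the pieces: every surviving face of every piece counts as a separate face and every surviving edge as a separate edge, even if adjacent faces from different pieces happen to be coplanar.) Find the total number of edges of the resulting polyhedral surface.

55

A 13-gonal antiprism: V=26, E=52, F=28.
Attach a triangular pyramid (V=4, E=6, F=4) along a 3-gon: merge 3 vertices and 3 edges, delete both glued faces → V=27, E=55, F=30.
Check: V − E + F = 27 − 55 + 30 = 2.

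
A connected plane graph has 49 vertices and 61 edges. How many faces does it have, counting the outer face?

14

Euler's formula for a connected plane graph: V − E + F = 2, so F = 2 − 49 + 61 = 14.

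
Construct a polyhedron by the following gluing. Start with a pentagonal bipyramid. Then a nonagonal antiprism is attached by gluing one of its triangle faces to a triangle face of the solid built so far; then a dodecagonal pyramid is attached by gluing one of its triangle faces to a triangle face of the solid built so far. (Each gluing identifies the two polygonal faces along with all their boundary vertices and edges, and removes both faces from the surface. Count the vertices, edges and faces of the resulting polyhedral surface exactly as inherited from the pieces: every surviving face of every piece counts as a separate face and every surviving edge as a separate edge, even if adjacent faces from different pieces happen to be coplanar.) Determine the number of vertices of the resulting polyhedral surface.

32

A pentagonal bipyramid: V=7, E=15, F=10.
Attach a nonagonal antiprism (V=18, E=36, F=20) along a 3-gon: merge 3 vertices and 3 edges, delete both glued faces → V=22, E=48, F=28.
Attach a dodecagonal pyramid (V=13, E=24, F=13) along a 3-gon: merge 3 vertices and 3 edges, delete both glued faces → V=32, E=69, F=39.
Check: V − E + F = 32 − 69 + 39 = 2.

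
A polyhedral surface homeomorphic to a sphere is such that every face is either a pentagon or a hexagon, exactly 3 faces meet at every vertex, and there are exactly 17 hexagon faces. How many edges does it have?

81

Let x be the number of pentagons; then F = 17 + x.
Edge–face incidences: 2E = 6·17 + 5·x = 102 + 5x.
Every vertex has degree 3, so 3V = 2E.
Euler: V − E + F = 2 ⇒ (2E)/3 − E + (17 + x) = 2.
Multiply by 6: 2·(2E) − 3·(2E) + 6·(17 + x) = 12, i.e. 102 + 6x − (102 + 5x) = 12.
Collecting terms: x = 12.
Then 2E = 102 + 5·12 = 162, so E = 81, V = 2E/3 = 54, F = 17 + 12 = 29.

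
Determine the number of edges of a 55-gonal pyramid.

110

A pyramid on an n-gon base has one n-gon and n triangles: V = 55 + 1 = 56, E = 2·55 = 110, F = 55 + 1 = 56.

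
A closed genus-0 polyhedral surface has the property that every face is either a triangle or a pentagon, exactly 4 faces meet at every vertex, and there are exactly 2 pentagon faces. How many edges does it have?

Let x be the number of triangles; then F = 2 + x.
Edge–face incidences: 2E = 5·2 + 3·x = 10 + 3x.
Every vertex has degree 4, so 4V = 2E.
Euler: V − E + F = 2 ⇒ (2E)/4 − E + (2 + x) = 2.
Multiply by 8: 2·(2E) − 4·(2E) + 8·(2 + x) = 16, i.e. 16 + 8x − 2·(10 + 3x) = 16.
Collecting terms: 2x − 4 = 16, so 2x = 20, so x = 10.
Then 2E = 10 + 3·10 = 40, so E = 20, V = 2E/4 = 10, F = 2 + 10 = 12.

20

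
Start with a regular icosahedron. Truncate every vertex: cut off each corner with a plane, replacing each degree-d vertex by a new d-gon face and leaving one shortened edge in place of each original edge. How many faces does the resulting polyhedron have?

The base solid has V = 12, E = 30, F = 20.
Truncation replaces each original edge-end by a new vertex, so V′ = 2E = 60.
Each original edge survives, and each old vertex of degree d contributes d new edges; summing degrees gives Σd = 2E, so E′ = E + 2E = 3E = 90.
Each original face survives and each original vertex becomes one new face: F′ = F + V = 32.

32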